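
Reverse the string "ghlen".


Input: ghlen
Reading characters right to left:
  Position 4: 'n'
  Position 3: 'e'
  Position 2: 'l'
  Position 1: 'h'
  Position 0: 'g'
Reversed: nelhg

nelhg


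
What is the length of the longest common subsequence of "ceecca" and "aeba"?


LCS of "ceecca" and "aeba"
DP table:
           a    e    b    a
      0    0    0    0    0
  c   0    0    0    0    0
  e   0    0    1    1    1
  e   0    0    1    1    1
  c   0    0    1    1    1
  c   0    0    1    1    1
  a   0    1    1    1    2
LCS length = dp[6][4] = 2

2


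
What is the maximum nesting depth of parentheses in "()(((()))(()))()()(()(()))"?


Input: "()(((()))(()))()()(()(()))"
Tracking depth:
  Position 0 '(': depth becomes 1
  Position 1 ')': depth becomes 0
  Position 2 '(': depth becomes 1
  Position 3 '(': depth becomes 2
  Position 4 '(': depth becomes 3
  Position 5 '(': depth becomes 4
  Position 6 ')': depth becomes 3
  Position 7 ')': depth becomes 2
  Position 8 ')': depth becomes 1
  Position 9 '(': depth becomes 2
  Position 10 '(': depth becomes 3
  Position 11 ')': depth becomes 2
  Position 12 ')': depth becomes 1
  Position 13 ')': depth becomes 0
  Position 14 '(': depth becomes 1
  Position 15 ')': depth becomes 0
  Position 16 '(': depth becomes 1
  Position 17 ')': depth becomes 0
  Position 18 '(': depth becomes 1
  Position 19 '(': depth becomes 2
  Position 20 ')': depth becomes 1
  Position 21 '(': depth becomes 2
  Position 22 '(': depth becomes 3
  Position 23 ')': depth becomes 2
  Position 24 ')': depth becomes 1
  Position 25 ')': depth becomes 0
Maximum depth reached: 4

4


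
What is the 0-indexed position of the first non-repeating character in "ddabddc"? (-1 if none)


Input: ddabddc
Character frequencies:
  'a': 1
  'b': 1
  'c': 1
  'd': 4
Scanning left to right for freq == 1:
  Position 0 ('d'): freq=4, skip
  Position 1 ('d'): freq=4, skip
  Position 2 ('a'): unique! => answer = 2

2


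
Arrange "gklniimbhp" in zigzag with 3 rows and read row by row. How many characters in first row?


Zigzag "gklniimbhp" into 3 rows:
Placing characters:
  'g' => row 0
  'k' => row 1
  'l' => row 2
  'n' => row 1
  'i' => row 0
  'i' => row 1
  'm' => row 2
  'b' => row 1
  'h' => row 0
  'p' => row 1
Rows:
  Row 0: "gih"
  Row 1: "knibp"
  Row 2: "lm"
First row length: 3

3


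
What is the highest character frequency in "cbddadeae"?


Input: cbddadeae
Character counts:
  'a': 2
  'b': 1
  'c': 1
  'd': 3
  'e': 2
Maximum frequency: 3

3


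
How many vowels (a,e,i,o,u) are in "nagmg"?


Input: nagmg
Checking each character:
  'n' at position 0: consonant
  'a' at position 1: vowel (running total: 1)
  'g' at position 2: consonant
  'm' at position 3: consonant
  'g' at position 4: consonant
Total vowels: 1

1


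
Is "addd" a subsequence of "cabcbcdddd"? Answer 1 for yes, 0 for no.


Check if "addd" is a subsequence of "cabcbcdddd"
Greedy scan:
  Position 0 ('c'): no match needed
  Position 1 ('a'): matches sub[0] = 'a'
  Position 2 ('b'): no match needed
  Position 3 ('c'): no match needed
  Position 4 ('b'): no match needed
  Position 5 ('c'): no match needed
  Position 6 ('d'): matches sub[1] = 'd'
  Position 7 ('d'): matches sub[2] = 'd'
  Position 8 ('d'): matches sub[3] = 'd'
  Position 9 ('d'): no match needed
All 4 characters matched => is a subsequence

1


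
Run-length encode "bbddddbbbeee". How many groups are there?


Input: bbddddbbbeee
Scanning for consecutive runs:
  Group 1: 'b' x 2 (positions 0-1)
  Group 2: 'd' x 4 (positions 2-5)
  Group 3: 'b' x 3 (positions 6-8)
  Group 4: 'e' x 3 (positions 9-11)
Total groups: 4

4


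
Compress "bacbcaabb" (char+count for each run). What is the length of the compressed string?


Input: bacbcaabb
Runs:
  'b' x 1 => "b1"
  'a' x 1 => "a1"
  'c' x 1 => "c1"
  'b' x 1 => "b1"
  'c' x 1 => "c1"
  'a' x 2 => "a2"
  'b' x 2 => "b2"
Compressed: "b1a1c1b1c1a2b2"
Compressed length: 14

14


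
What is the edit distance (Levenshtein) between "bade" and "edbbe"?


Computing edit distance: "bade" -> "edbbe"
DP table:
           e    d    b    b    e
      0    1    2    3    4    5
  b   1    1    2    2    3    4
  a   2    2    2    3    3    4
  d   3    3    2    3    4    4
  e   4    3    3    3    4    4
Edit distance = dp[4][5] = 4

4


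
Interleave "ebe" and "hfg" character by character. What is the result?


Interleaving "ebe" and "hfg":
  Position 0: 'e' from first, 'h' from second => "eh"
  Position 1: 'b' from first, 'f' from second => "bf"
  Position 2: 'e' from first, 'g' from second => "eg"
Result: ehbfeg

ehbfeg


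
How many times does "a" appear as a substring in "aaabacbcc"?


Searching for "a" in "aaabacbcc"
Scanning each position:
  Position 0: "a" => MATCH
  Position 1: "a" => MATCH
  Position 2: "a" => MATCH
  Position 3: "b" => no
  Position 4: "a" => MATCH
  Position 5: "c" => no
  Position 6: "b" => no
  Position 7: "c" => no
  Position 8: "c" => no
Total occurrences: 4

4


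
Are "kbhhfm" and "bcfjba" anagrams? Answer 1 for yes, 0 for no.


Strings: "kbhhfm", "bcfjba"
Sorted first:  bfhhkm
Sorted second: abbcfj
Differ at position 0: 'b' vs 'a' => not anagrams

0


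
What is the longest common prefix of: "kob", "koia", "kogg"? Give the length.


Words: kob, koia, kogg
  Position 0: all 'k' => match
  Position 1: all 'o' => match
  Position 2: ('b', 'i', 'g') => mismatch, stop
LCP = "ko" (length 2)

2


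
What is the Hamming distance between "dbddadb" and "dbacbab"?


Comparing "dbddadb" and "dbacbab" position by position:
  Position 0: 'd' vs 'd' => same
  Position 1: 'b' vs 'b' => same
  Position 2: 'd' vs 'a' => differ
  Position 3: 'd' vs 'c' => differ
  Position 4: 'a' vs 'b' => differ
  Position 5: 'd' vs 'a' => differ
  Position 6: 'b' vs 'b' => same
Total differences (Hamming distance): 4

4


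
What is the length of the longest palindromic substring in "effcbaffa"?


Input: "effcbaffa"
Checking substrings for palindromes:
  [5:9] "affa" (len 4) => palindrome
  [1:3] "ff" (len 2) => palindrome
  [6:8] "ff" (len 2) => palindrome
Longest palindromic substring: "affa" with length 4

4


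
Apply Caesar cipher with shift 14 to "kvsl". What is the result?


Caesar cipher: shift "kvsl" by 14
  'k' (pos 10) + 14 = pos 24 = 'y'
  'v' (pos 21) + 14 = pos 9 = 'j'
  's' (pos 18) + 14 = pos 6 = 'g'
  'l' (pos 11) + 14 = pos 25 = 'z'
Result: yjgz

yjgz


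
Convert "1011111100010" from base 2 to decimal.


Input: "1011111100010" in base 2
Positional expansion:
  Digit '1' (value 1) x 2^12 = 4096
  Digit '0' (value 0) x 2^11 = 0
  Digit '1' (value 1) x 2^10 = 1024
  Digit '1' (value 1) x 2^9 = 512
  Digit '1' (value 1) x 2^8 = 256
  Digit '1' (value 1) x 2^7 = 128
  Digit '1' (value 1) x 2^6 = 64
  Digit '1' (value 1) x 2^5 = 32
  Digit '0' (value 0) x 2^4 = 0
  Digit '0' (value 0) x 2^3 = 0
  Digit '0' (value 0) x 2^2 = 0
  Digit '1' (value 1) x 2^1 = 2
  Digit '0' (value 0) x 2^0 = 0
Sum = 6114

6114


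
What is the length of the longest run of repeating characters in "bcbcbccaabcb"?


Input: "bcbcbccaabcb"
Scanning for longest run:
  Position 1 ('c'): new char, reset run to 1
  Position 2 ('b'): new char, reset run to 1
  Position 3 ('c'): new char, reset run to 1
  Position 4 ('b'): new char, reset run to 1
  Position 5 ('c'): new char, reset run to 1
  Position 6 ('c'): continues run of 'c', length=2
  Position 7 ('a'): new char, reset run to 1
  Position 8 ('a'): continues run of 'a', length=2
  Position 9 ('b'): new char, reset run to 1
  Position 10 ('c'): new char, reset run to 1
  Position 11 ('b'): new char, reset run to 1
Longest run: 'c' with length 2

2


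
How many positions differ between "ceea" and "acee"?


Comparing "ceea" and "acee" position by position:
  Position 0: 'c' vs 'a' => DIFFER
  Position 1: 'e' vs 'c' => DIFFER
  Position 2: 'e' vs 'e' => same
  Position 3: 'a' vs 'e' => DIFFER
Positions that differ: 3

3


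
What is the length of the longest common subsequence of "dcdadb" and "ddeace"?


LCS of "dcdadb" and "ddeace"
DP table:
           d    d    e    a    c    e
      0    0    0    0    0    0    0
  d   0    1    1    1    1    1    1
  c   0    1    1    1    1    2    2
  d   0    1    2    2    2    2    2
  a   0    1    2    2    3    3    3
  d   0    1    2    2    3    3    3
  b   0    1    2    2    3    3    3
LCS length = dp[6][6] = 3

3


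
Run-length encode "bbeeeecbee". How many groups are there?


Input: bbeeeecbee
Scanning for consecutive runs:
  Group 1: 'b' x 2 (positions 0-1)
  Group 2: 'e' x 4 (positions 2-5)
  Group 3: 'c' x 1 (positions 6-6)
  Group 4: 'b' x 1 (positions 7-7)
  Group 5: 'e' x 2 (positions 8-9)
Total groups: 5

5


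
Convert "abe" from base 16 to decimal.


Input: "abe" in base 16
Positional expansion:
  Digit 'a' (value 10) x 16^2 = 2560
  Digit 'b' (value 11) x 16^1 = 176
  Digit 'e' (value 14) x 16^0 = 14
Sum = 2750

2750


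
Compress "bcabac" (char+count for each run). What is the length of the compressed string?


Input: bcabac
Runs:
  'b' x 1 => "b1"
  'c' x 1 => "c1"
  'a' x 1 => "a1"
  'b' x 1 => "b1"
  'a' x 1 => "a1"
  'c' x 1 => "c1"
Compressed: "b1c1a1b1a1c1"
Compressed length: 12

12


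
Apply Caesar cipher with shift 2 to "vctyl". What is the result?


Caesar cipher: shift "vctyl" by 2
  'v' (pos 21) + 2 = pos 23 = 'x'
  'c' (pos 2) + 2 = pos 4 = 'e'
  't' (pos 19) + 2 = pos 21 = 'v'
  'y' (pos 24) + 2 = pos 0 = 'a'
  'l' (pos 11) + 2 = pos 13 = 'n'
Result: xevan

xevan


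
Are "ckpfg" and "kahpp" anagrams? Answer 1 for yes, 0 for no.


Strings: "ckpfg", "kahpp"
Sorted first:  cfgkp
Sorted second: ahkpp
Differ at position 0: 'c' vs 'a' => not anagrams

0


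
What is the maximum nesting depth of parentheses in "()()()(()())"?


Input: "()()()(()())"
Tracking depth:
  Position 0 '(': depth becomes 1
  Position 1 ')': depth becomes 0
  Position 2 '(': depth becomes 1
  Position 3 ')': depth becomes 0
  Position 4 '(': depth becomes 1
  Position 5 ')': depth becomes 0
  Position 6 '(': depth becomes 1
  Position 7 '(': depth becomes 2
  Position 8 ')': depth becomes 1
  Position 9 '(': depth becomes 2
  Position 10 ')': depth becomes 1
  Position 11 ')': depth becomes 0
Maximum depth reached: 2

2


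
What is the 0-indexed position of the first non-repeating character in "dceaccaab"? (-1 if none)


Input: dceaccaab
Character frequencies:
  'a': 3
  'b': 1
  'c': 3
  'd': 1
  'e': 1
Scanning left to right for freq == 1:
  Position 0 ('d'): unique! => answer = 0

0


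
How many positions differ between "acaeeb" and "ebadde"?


Comparing "acaeeb" and "ebadde" position by position:
  Position 0: 'a' vs 'e' => DIFFER
  Position 1: 'c' vs 'b' => DIFFER
  Position 2: 'a' vs 'a' => same
  Position 3: 'e' vs 'd' => DIFFER
  Position 4: 'e' vs 'd' => DIFFER
  Position 5: 'b' vs 'e' => DIFFER
Positions that differ: 5

5


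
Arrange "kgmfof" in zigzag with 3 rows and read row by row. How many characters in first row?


Zigzag "kgmfof" into 3 rows:
Placing characters:
  'k' => row 0
  'g' => row 1
  'm' => row 2
  'f' => row 1
  'o' => row 0
  'f' => row 1
Rows:
  Row 0: "ko"
  Row 1: "gff"
  Row 2: "m"
First row length: 2

2


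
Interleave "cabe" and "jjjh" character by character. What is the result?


Interleaving "cabe" and "jjjh":
  Position 0: 'c' from first, 'j' from second => "cj"
  Position 1: 'a' from first, 'j' from second => "aj"
  Position 2: 'b' from first, 'j' from second => "bj"
  Position 3: 'e' from first, 'h' from second => "eh"
Result: cjajbjeh

cjajbjeh


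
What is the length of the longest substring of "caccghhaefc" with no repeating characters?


Input: "caccghhaefc"
Sliding window (track last position of each char):
  Position 0 ('c'): window [0,0] length 1 -- new best
  Position 1 ('a'): window [0,1] length 2 -- new best
  Position 2 ('c'): repeat (last at 0), move window start to 1
  Position 2 ('c'): window [1,2] length 2
  Position 3 ('c'): repeat (last at 2), move window start to 3
  Position 3 ('c'): window [3,3] length 1
  Position 4 ('g'): window [3,4] length 2
  Position 5 ('h'): window [3,5] length 3 -- new best
  Position 6 ('h'): repeat (last at 5), move window start to 6
  Position 6 ('h'): window [6,6] length 1
  Position 7 ('a'): window [6,7] length 2
  Position 8 ('e'): window [6,8] length 3
  Position 9 ('f'): window [6,9] length 4 -- new best
  Position 10 ('c'): window [6,10] length 5 -- new best
Longest substring with no repeats: "haefc" with length 5

5


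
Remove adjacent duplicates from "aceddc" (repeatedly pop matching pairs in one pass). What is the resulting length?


Input: aceddc
Stack-based adjacent duplicate removal:
  Read 'a': push. Stack: a
  Read 'c': push. Stack: ac
  Read 'e': push. Stack: ace
  Read 'd': push. Stack: aced
  Read 'd': matches stack top 'd' => pop. Stack: ace
  Read 'c': push. Stack: acec
Final stack: "acec" (length 4)

4


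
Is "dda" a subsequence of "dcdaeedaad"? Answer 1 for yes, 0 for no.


Check if "dda" is a subsequence of "dcdaeedaad"
Greedy scan:
  Position 0 ('d'): matches sub[0] = 'd'
  Position 1 ('c'): no match needed
  Position 2 ('d'): matches sub[1] = 'd'
  Position 3 ('a'): matches sub[2] = 'a'
  Position 4 ('e'): no match needed
  Position 5 ('e'): no match needed
  Position 6 ('d'): no match needed
  Position 7 ('a'): no match needed
  Position 8 ('a'): no match needed
  Position 9 ('d'): no match needed
All 3 characters matched => is a subsequence

1


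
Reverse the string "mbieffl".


Input: mbieffl
Reading characters right to left:
  Position 6: 'l'
  Position 5: 'f'
  Position 4: 'f'
  Position 3: 'e'
  Position 2: 'i'
  Position 1: 'b'
  Position 0: 'm'
Reversed: lffeibm

lffeibm


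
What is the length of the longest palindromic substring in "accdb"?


Input: "accdb"
Checking substrings for palindromes:
  [1:3] "cc" (len 2) => palindrome
Longest palindromic substring: "cc" with length 2

2


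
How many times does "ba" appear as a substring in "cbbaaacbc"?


Searching for "ba" in "cbbaaacbc"
Scanning each position:
  Position 0: "cb" => no
  Position 1: "bb" => no
  Position 2: "ba" => MATCH
  Position 3: "aa" => no
  Position 4: "aa" => no
  Position 5: "ac" => no
  Position 6: "cb" => no
  Position 7: "bc" => no
Total occurrences: 1

1


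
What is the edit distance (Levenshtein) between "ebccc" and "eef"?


Computing edit distance: "ebccc" -> "eef"
DP table:
           e    e    f
      0    1    2    3
  e   1    0    1    2
  b   2    1    1    2
  c   3    2    2    2
  c   4    3    3    3
  c   5    4    4    4
Edit distance = dp[5][3] = 4

4


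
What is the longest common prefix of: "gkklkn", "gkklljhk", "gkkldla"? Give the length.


Words: gkklkn, gkklljhk, gkkldla
  Position 0: all 'g' => match
  Position 1: all 'k' => match
  Position 2: all 'k' => match
  Position 3: all 'l' => match
  Position 4: ('k', 'l', 'd') => mismatch, stop
LCP = "gkkl" (length 4)

4


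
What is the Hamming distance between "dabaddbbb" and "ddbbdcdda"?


Comparing "dabaddbbb" and "ddbbdcdda" position by position:
  Position 0: 'd' vs 'd' => same
  Position 1: 'a' vs 'd' => differ
  Position 2: 'b' vs 'b' => same
  Position 3: 'a' vs 'b' => differ
  Position 4: 'd' vs 'd' => same
  Position 5: 'd' vs 'c' => differ
  Position 6: 'b' vs 'd' => differ
  Position 7: 'b' vs 'd' => differ
  Position 8: 'b' vs 'a' => differ
Total differences (Hamming distance): 6

6


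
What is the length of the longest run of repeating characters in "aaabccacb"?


Input: "aaabccacb"
Scanning for longest run:
  Position 1 ('a'): continues run of 'a', length=2
  Position 2 ('a'): continues run of 'a', length=3
  Position 3 ('b'): new char, reset run to 1
  Position 4 ('c'): new char, reset run to 1
  Position 5 ('c'): continues run of 'c', length=2
  Position 6 ('a'): new char, reset run to 1
  Position 7 ('c'): new char, reset run to 1
  Position 8 ('b'): new char, reset run to 1
Longest run: 'a' with length 3

3


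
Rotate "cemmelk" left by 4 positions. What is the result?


Input: "cemmelk", rotate left by 4
First 4 characters: "cemm"
Remaining characters: "elk"
Concatenate remaining + first: "elk" + "cemm" = "elkcemm"

elkcemm


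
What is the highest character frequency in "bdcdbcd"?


Input: bdcdbcd
Character counts:
  'b': 2
  'c': 2
  'd': 3
Maximum frequency: 3

3


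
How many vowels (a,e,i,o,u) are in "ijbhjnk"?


Input: ijbhjnk
Checking each character:
  'i' at position 0: vowel (running total: 1)
  'j' at position 1: consonant
  'b' at position 2: consonant
  'h' at position 3: consonant
  'j' at position 4: consonant
  'n' at position 5: consonant
  'k' at position 6: consonant
Total vowels: 1

1


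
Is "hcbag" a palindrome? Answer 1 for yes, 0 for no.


Input: hcbag
Reversed: gabch
  Compare pos 0 ('h') with pos 4 ('g'): MISMATCH
  Compare pos 1 ('c') with pos 3 ('a'): MISMATCH
Result: not a palindrome

0


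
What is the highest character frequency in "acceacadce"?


Input: acceacadce
Character counts:
  'a': 3
  'c': 4
  'd': 1
  'e': 2
Maximum frequency: 4

4


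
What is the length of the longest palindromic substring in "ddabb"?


Input: "ddabb"
Checking substrings for palindromes:
  [0:2] "dd" (len 2) => palindrome
  [3:5] "bb" (len 2) => palindrome
Longest palindromic substring: "dd" with length 2

2


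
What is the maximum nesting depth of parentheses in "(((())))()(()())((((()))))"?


Input: "(((())))()(()())((((()))))"
Tracking depth:
  Position 0 '(': depth becomes 1
  Position 1 '(': depth becomes 2
  Position 2 '(': depth becomes 3
  Position 3 '(': depth becomes 4
  Position 4 ')': depth becomes 3
  Position 5 ')': depth becomes 2
  Position 6 ')': depth becomes 1
  Position 7 ')': depth becomes 0
  Position 8 '(': depth becomes 1
  Position 9 ')': depth becomes 0
  Position 10 '(': depth becomes 1
  Position 11 '(': depth becomes 2
  Position 12 ')': depth becomes 1
  Position 13 '(': depth becomes 2
  Position 14 ')': depth becomes 1
  Position 15 ')': depth becomes 0
  Position 16 '(': depth becomes 1
  Position 17 '(': depth becomes 2
  Position 18 '(': depth becomes 3
  Position 19 '(': depth becomes 4
  Position 20 '(': depth becomes 5
  Position 21 ')': depth becomes 4
  Position 22 ')': depth becomes 3
  Position 23 ')': depth becomes 2
  Position 24 ')': depth becomes 1
  Position 25 ')': depth becomes 0
Maximum depth reached: 5

5


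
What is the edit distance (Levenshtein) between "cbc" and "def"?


Computing edit distance: "cbc" -> "def"
DP table:
           d    e    f
      0    1    2    3
  c   1    1    2    3
  b   2    2    2    3
  c   3    3    3    3
Edit distance = dp[3][3] = 3

3


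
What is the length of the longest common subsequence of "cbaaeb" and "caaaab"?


LCS of "cbaaeb" and "caaaab"
DP table:
           c    a    a    a    a    b
      0    0    0    0    0    0    0
  c   0    1    1    1    1    1    1
  b   0    1    1    1    1    1    2
  a   0    1    2    2    2    2    2
  a   0    1    2    3    3    3    3
  e   0    1    2    3    3    3    3
  b   0    1    2    3    3    3    4
LCS length = dp[6][6] = 4

4


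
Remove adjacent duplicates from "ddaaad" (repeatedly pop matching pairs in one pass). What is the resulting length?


Input: ddaaad
Stack-based adjacent duplicate removal:
  Read 'd': push. Stack: d
  Read 'd': matches stack top 'd' => pop. Stack: (empty)
  Read 'a': push. Stack: a
  Read 'a': matches stack top 'a' => pop. Stack: (empty)
  Read 'a': push. Stack: a
  Read 'd': push. Stack: ad
Final stack: "ad" (length 2)

2


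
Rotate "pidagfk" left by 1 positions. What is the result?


Input: "pidagfk", rotate left by 1
First 1 characters: "p"
Remaining characters: "idagfk"
Concatenate remaining + first: "idagfk" + "p" = "idagfkp"

idagfkp


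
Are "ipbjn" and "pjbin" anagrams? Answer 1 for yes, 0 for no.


Strings: "ipbjn", "pjbin"
Sorted first:  bijnp
Sorted second: bijnp
Sorted forms match => anagrams

1


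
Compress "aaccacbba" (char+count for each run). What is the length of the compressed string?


Input: aaccacbba
Runs:
  'a' x 2 => "a2"
  'c' x 2 => "c2"
  'a' x 1 => "a1"
  'c' x 1 => "c1"
  'b' x 2 => "b2"
  'a' x 1 => "a1"
Compressed: "a2c2a1c1b2a1"
Compressed length: 12

12


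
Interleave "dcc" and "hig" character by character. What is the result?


Interleaving "dcc" and "hig":
  Position 0: 'd' from first, 'h' from second => "dh"
  Position 1: 'c' from first, 'i' from second => "ci"
  Position 2: 'c' from first, 'g' from second => "cg"
Result: dhcicg

dhcicg


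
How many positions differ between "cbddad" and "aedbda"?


Comparing "cbddad" and "aedbda" position by position:
  Position 0: 'c' vs 'a' => DIFFER
  Position 1: 'b' vs 'e' => DIFFER
  Position 2: 'd' vs 'd' => same
  Position 3: 'd' vs 'b' => DIFFER
  Position 4: 'a' vs 'd' => DIFFER
  Position 5: 'd' vs 'a' => DIFFER
Positions that differ: 5

5


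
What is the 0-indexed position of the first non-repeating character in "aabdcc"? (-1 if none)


Input: aabdcc
Character frequencies:
  'a': 2
  'b': 1
  'c': 2
  'd': 1
Scanning left to right for freq == 1:
  Position 0 ('a'): freq=2, skip
  Position 1 ('a'): freq=2, skip
  Position 2 ('b'): unique! => answer = 2

2


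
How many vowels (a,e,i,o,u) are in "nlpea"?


Input: nlpea
Checking each character:
  'n' at position 0: consonant
  'l' at position 1: consonant
  'p' at position 2: consonant
  'e' at position 3: vowel (running total: 1)
  'a' at position 4: vowel (running total: 2)
Total vowels: 2

2


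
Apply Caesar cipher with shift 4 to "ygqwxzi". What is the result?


Caesar cipher: shift "ygqwxzi" by 4
  'y' (pos 24) + 4 = pos 2 = 'c'
  'g' (pos 6) + 4 = pos 10 = 'k'
  'q' (pos 16) + 4 = pos 20 = 'u'
  'w' (pos 22) + 4 = pos 0 = 'a'
  'x' (pos 23) + 4 = pos 1 = 'b'
  'z' (pos 25) + 4 = pos 3 = 'd'
  'i' (pos 8) + 4 = pos 12 = 'm'
Result: ckuabdm

ckuabdm


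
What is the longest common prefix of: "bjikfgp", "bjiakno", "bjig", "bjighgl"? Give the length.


Words: bjikfgp, bjiakno, bjig, bjighgl
  Position 0: all 'b' => match
  Position 1: all 'j' => match
  Position 2: all 'i' => match
  Position 3: ('k', 'a', 'g', 'g') => mismatch, stop
LCP = "bji" (length 3)

3


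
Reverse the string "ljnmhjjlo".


Input: ljnmhjjlo
Reading characters right to left:
  Position 8: 'o'
  Position 7: 'l'
  Position 6: 'j'
  Position 5: 'j'
  Position 4: 'h'
  Position 3: 'm'
  Position 2: 'n'
  Position 1: 'j'
  Position 0: 'l'
Reversed: oljjhmnjl

oljjhmnjl


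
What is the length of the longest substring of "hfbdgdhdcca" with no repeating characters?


Input: "hfbdgdhdcca"
Sliding window (track last position of each char):
  Position 0 ('h'): window [0,0] length 1 -- new best
  Position 1 ('f'): window [0,1] length 2 -- new best
  Position 2 ('b'): window [0,2] length 3 -- new best
  Position 3 ('d'): window [0,3] length 4 -- new best
  Position 4 ('g'): window [0,4] length 5 -- new best
  Position 5 ('d'): repeat (last at 3), move window start to 4
  Position 5 ('d'): window [4,5] length 2
  Position 6 ('h'): window [4,6] length 3
  Position 7 ('d'): repeat (last at 5), move window start to 6
  Position 7 ('d'): window [6,7] length 2
  Position 8 ('c'): window [6,8] length 3
  Position 9 ('c'): repeat (last at 8), move window start to 9
  Position 9 ('c'): window [9,9] length 1
  Position 10 ('a'): window [9,10] length 2
Longest substring with no repeats: "hfbdg" with length 5

5


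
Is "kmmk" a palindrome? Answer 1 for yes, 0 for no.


Input: kmmk
Reversed: kmmk
  Compare pos 0 ('k') with pos 3 ('k'): match
  Compare pos 1 ('m') with pos 2 ('m'): match
Result: palindrome

1


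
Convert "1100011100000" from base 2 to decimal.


Input: "1100011100000" in base 2
Positional expansion:
  Digit '1' (value 1) x 2^12 = 4096
  Digit '1' (value 1) x 2^11 = 2048
  Digit '0' (value 0) x 2^10 = 0
  Digit '0' (value 0) x 2^9 = 0
  Digit '0' (value 0) x 2^8 = 0
  Digit '1' (value 1) x 2^7 = 128
  Digit '1' (value 1) x 2^6 = 64
  Digit '1' (value 1) x 2^5 = 32
  Digit '0' (value 0) x 2^4 = 0
  Digit '0' (value 0) x 2^3 = 0
  Digit '0' (value 0) x 2^2 = 0
  Digit '0' (value 0) x 2^1 = 0
  Digit '0' (value 0) x 2^0 = 0
Sum = 6368

6368


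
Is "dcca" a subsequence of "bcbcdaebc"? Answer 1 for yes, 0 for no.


Check if "dcca" is a subsequence of "bcbcdaebc"
Greedy scan:
  Position 0 ('b'): no match needed
  Position 1 ('c'): no match needed
  Position 2 ('b'): no match needed
  Position 3 ('c'): no match needed
  Position 4 ('d'): matches sub[0] = 'd'
  Position 5 ('a'): no match needed
  Position 6 ('e'): no match needed
  Position 7 ('b'): no match needed
  Position 8 ('c'): matches sub[1] = 'c'
Only matched 2/4 characters => not a subsequence

0


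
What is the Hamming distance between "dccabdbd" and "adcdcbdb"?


Comparing "dccabdbd" and "adcdcbdb" position by position:
  Position 0: 'd' vs 'a' => differ
  Position 1: 'c' vs 'd' => differ
  Position 2: 'c' vs 'c' => same
  Position 3: 'a' vs 'd' => differ
  Position 4: 'b' vs 'c' => differ
  Position 5: 'd' vs 'b' => differ
  Position 6: 'b' vs 'd' => differ
  Position 7: 'd' vs 'b' => differ
Total differences (Hamming distance): 7

7


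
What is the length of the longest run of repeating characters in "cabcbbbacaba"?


Input: "cabcbbbacaba"
Scanning for longest run:
  Position 1 ('a'): new char, reset run to 1
  Position 2 ('b'): new char, reset run to 1
  Position 3 ('c'): new char, reset run to 1
  Position 4 ('b'): new char, reset run to 1
  Position 5 ('b'): continues run of 'b', length=2
  Position 6 ('b'): continues run of 'b', length=3
  Position 7 ('a'): new char, reset run to 1
  Position 8 ('c'): new char, reset run to 1
  Position 9 ('a'): new char, reset run to 1
  Position 10 ('b'): new char, reset run to 1
  Position 11 ('a'): new char, reset run to 1
Longest run: 'b' with length 3

3


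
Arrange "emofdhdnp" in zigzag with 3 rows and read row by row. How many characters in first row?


Zigzag "emofdhdnp" into 3 rows:
Placing characters:
  'e' => row 0
  'm' => row 1
  'o' => row 2
  'f' => row 1
  'd' => row 0
  'h' => row 1
  'd' => row 2
  'n' => row 1
  'p' => row 0
Rows:
  Row 0: "edp"
  Row 1: "mfhn"
  Row 2: "od"
First row length: 3

3


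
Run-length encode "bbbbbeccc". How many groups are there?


Input: bbbbbeccc
Scanning for consecutive runs:
  Group 1: 'b' x 5 (positions 0-4)
  Group 2: 'e' x 1 (positions 5-5)
  Group 3: 'c' x 3 (positions 6-8)
Total groups: 3

3


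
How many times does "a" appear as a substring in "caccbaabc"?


Searching for "a" in "caccbaabc"
Scanning each position:
  Position 0: "c" => no
  Position 1: "a" => MATCH
  Position 2: "c" => no
  Position 3: "c" => no
  Position 4: "b" => no
  Position 5: "a" => MATCH
  Position 6: "a" => MATCH
  Position 7: "b" => no
  Position 8: "c" => no
Total occurrences: 3

3


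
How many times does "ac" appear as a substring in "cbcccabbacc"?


Searching for "ac" in "cbcccabbacc"
Scanning each position:
  Position 0: "cb" => no
  Position 1: "bc" => no
  Position 2: "cc" => no
  Position 3: "cc" => no
  Position 4: "ca" => no
  Position 5: "ab" => no
  Position 6: "bb" => no
  Position 7: "ba" => no
  Position 8: "ac" => MATCH
  Position 9: "cc" => no
Total occurrences: 1

1


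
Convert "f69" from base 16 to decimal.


Input: "f69" in base 16
Positional expansion:
  Digit 'f' (value 15) x 16^2 = 3840
  Digit '6' (value 6) x 16^1 = 96
  Digit '9' (value 9) x 16^0 = 9
Sum = 3945

3945


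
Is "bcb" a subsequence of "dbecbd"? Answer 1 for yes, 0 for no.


Check if "bcb" is a subsequence of "dbecbd"
Greedy scan:
  Position 0 ('d'): no match needed
  Position 1 ('b'): matches sub[0] = 'b'
  Position 2 ('e'): no match needed
  Position 3 ('c'): matches sub[1] = 'c'
  Position 4 ('b'): matches sub[2] = 'b'
  Position 5 ('d'): no match needed
All 3 characters matched => is a subsequence

1


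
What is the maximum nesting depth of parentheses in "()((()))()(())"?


Input: "()((()))()(())"
Tracking depth:
  Position 0 '(': depth becomes 1
  Position 1 ')': depth becomes 0
  Position 2 '(': depth becomes 1
  Position 3 '(': depth becomes 2
  Position 4 '(': depth becomes 3
  Position 5 ')': depth becomes 2
  Position 6 ')': depth becomes 1
  Position 7 ')': depth becomes 0
  Position 8 '(': depth becomes 1
  Position 9 ')': depth becomes 0
  Position 10 '(': depth becomes 1
  Position 11 '(': depth becomes 2
  Position 12 ')': depth becomes 1
  Position 13 ')': depth becomes 0
Maximum depth reached: 3

3


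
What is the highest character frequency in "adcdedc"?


Input: adcdedc
Character counts:
  'a': 1
  'c': 2
  'd': 3
  'e': 1
Maximum frequency: 3

3


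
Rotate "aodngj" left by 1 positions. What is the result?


Input: "aodngj", rotate left by 1
First 1 characters: "a"
Remaining characters: "odngj"
Concatenate remaining + first: "odngj" + "a" = "odngja"

odngja


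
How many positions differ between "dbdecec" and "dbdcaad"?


Comparing "dbdecec" and "dbdcaad" position by position:
  Position 0: 'd' vs 'd' => same
  Position 1: 'b' vs 'b' => same
  Position 2: 'd' vs 'd' => same
  Position 3: 'e' vs 'c' => DIFFER
  Position 4: 'c' vs 'a' => DIFFER
  Position 5: 'e' vs 'a' => DIFFER
  Position 6: 'c' vs 'd' => DIFFER
Positions that differ: 4

4


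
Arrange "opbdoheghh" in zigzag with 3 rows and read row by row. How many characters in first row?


Zigzag "opbdoheghh" into 3 rows:
Placing characters:
  'o' => row 0
  'p' => row 1
  'b' => row 2
  'd' => row 1
  'o' => row 0
  'h' => row 1
  'e' => row 2
  'g' => row 1
  'h' => row 0
  'h' => row 1
Rows:
  Row 0: "ooh"
  Row 1: "pdhgh"
  Row 2: "be"
First row length: 3

3


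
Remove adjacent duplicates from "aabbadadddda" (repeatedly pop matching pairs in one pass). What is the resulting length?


Input: aabbadadddda
Stack-based adjacent duplicate removal:
  Read 'a': push. Stack: a
  Read 'a': matches stack top 'a' => pop. Stack: (empty)
  Read 'b': push. Stack: b
  Read 'b': matches stack top 'b' => pop. Stack: (empty)
  Read 'a': push. Stack: a
  Read 'd': push. Stack: ad
  Read 'a': push. Stack: ada
  Read 'd': push. Stack: adad
  Read 'd': matches stack top 'd' => pop. Stack: ada
  Read 'd': push. Stack: adad
  Read 'd': matches stack top 'd' => pop. Stack: ada
  Read 'a': matches stack top 'a' => pop. Stack: ad
Final stack: "ad" (length 2)

2


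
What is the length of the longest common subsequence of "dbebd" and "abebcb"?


LCS of "dbebd" and "abebcb"
DP table:
           a    b    e    b    c    b
      0    0    0    0    0    0    0
  d   0    0    0    0    0    0    0
  b   0    0    1    1    1    1    1
  e   0    0    1    2    2    2    2
  b   0    0    1    2    3    3    3
  d   0    0    1    2    3    3    3
LCS length = dp[5][6] = 3

3


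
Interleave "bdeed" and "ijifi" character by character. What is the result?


Interleaving "bdeed" and "ijifi":
  Position 0: 'b' from first, 'i' from second => "bi"
  Position 1: 'd' from first, 'j' from second => "dj"
  Position 2: 'e' from first, 'i' from second => "ei"
  Position 3: 'e' from first, 'f' from second => "ef"
  Position 4: 'd' from first, 'i' from second => "di"
Result: bidjeiefdi

bidjeiefdi


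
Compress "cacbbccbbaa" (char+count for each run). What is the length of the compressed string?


Input: cacbbccbbaa
Runs:
  'c' x 1 => "c1"
  'a' x 1 => "a1"
  'c' x 1 => "c1"
  'b' x 2 => "b2"
  'c' x 2 => "c2"
  'b' x 2 => "b2"
  'a' x 2 => "a2"
Compressed: "c1a1c1b2c2b2a2"
Compressed length: 14

14


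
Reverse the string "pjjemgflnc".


Input: pjjemgflnc
Reading characters right to left:
  Position 9: 'c'
  Position 8: 'n'
  Position 7: 'l'
  Position 6: 'f'
  Position 5: 'g'
  Position 4: 'm'
  Position 3: 'e'
  Position 2: 'j'
  Position 1: 'j'
  Position 0: 'p'
Reversed: cnlfgmejjp

cnlfgmejjp


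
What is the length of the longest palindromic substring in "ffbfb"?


Input: "ffbfb"
Checking substrings for palindromes:
  [1:4] "fbf" (len 3) => palindrome
  [2:5] "bfb" (len 3) => palindrome
  [0:2] "ff" (len 2) => palindrome
Longest palindromic substring: "fbf" with length 3

3


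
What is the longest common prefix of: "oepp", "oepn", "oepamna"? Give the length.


Words: oepp, oepn, oepamna
  Position 0: all 'o' => match
  Position 1: all 'e' => match
  Position 2: all 'p' => match
  Position 3: ('p', 'n', 'a') => mismatch, stop
LCP = "oep" (length 3)

3


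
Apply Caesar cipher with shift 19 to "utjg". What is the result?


Caesar cipher: shift "utjg" by 19
  'u' (pos 20) + 19 = pos 13 = 'n'
  't' (pos 19) + 19 = pos 12 = 'm'
  'j' (pos 9) + 19 = pos 2 = 'c'
  'g' (pos 6) + 19 = pos 25 = 'z'
Result: nmcz

nmcz


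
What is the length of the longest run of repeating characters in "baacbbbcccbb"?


Input: "baacbbbcccbb"
Scanning for longest run:
  Position 1 ('a'): new char, reset run to 1
  Position 2 ('a'): continues run of 'a', length=2
  Position 3 ('c'): new char, reset run to 1
  Position 4 ('b'): new char, reset run to 1
  Position 5 ('b'): continues run of 'b', length=2
  Position 6 ('b'): continues run of 'b', length=3
  Position 7 ('c'): new char, reset run to 1
  Position 8 ('c'): continues run of 'c', length=2
  Position 9 ('c'): continues run of 'c', length=3
  Position 10 ('b'): new char, reset run to 1
  Position 11 ('b'): continues run of 'b', length=2
Longest run: 'b' with length 3

3


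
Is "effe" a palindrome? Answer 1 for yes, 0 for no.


Input: effe
Reversed: effe
  Compare pos 0 ('e') with pos 3 ('e'): match
  Compare pos 1 ('f') with pos 2 ('f'): match
Result: palindrome

1


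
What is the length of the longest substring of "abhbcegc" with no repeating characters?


Input: "abhbcegc"
Sliding window (track last position of each char):
  Position 0 ('a'): window [0,0] length 1 -- new best
  Position 1 ('b'): window [0,1] length 2 -- new best
  Position 2 ('h'): window [0,2] length 3 -- new best
  Position 3 ('b'): repeat (last at 1), move window start to 2
  Position 3 ('b'): window [2,3] length 2
  Position 4 ('c'): window [2,4] length 3
  Position 5 ('e'): window [2,5] length 4 -- new best
  Position 6 ('g'): window [2,6] length 5 -- new best
  Position 7 ('c'): repeat (last at 4), move window start to 5
  Position 7 ('c'): window [5,7] length 3
Longest substring with no repeats: "hbceg" with length 5

5


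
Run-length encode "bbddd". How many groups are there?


Input: bbddd
Scanning for consecutive runs:
  Group 1: 'b' x 2 (positions 0-1)
  Group 2: 'd' x 3 (positions 2-4)
Total groups: 2

2


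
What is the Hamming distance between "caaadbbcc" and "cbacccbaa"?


Comparing "caaadbbcc" and "cbacccbaa" position by position:
  Position 0: 'c' vs 'c' => same
  Position 1: 'a' vs 'b' => differ
  Position 2: 'a' vs 'a' => same
  Position 3: 'a' vs 'c' => differ
  Position 4: 'd' vs 'c' => differ
  Position 5: 'b' vs 'c' => differ
  Position 6: 'b' vs 'b' => same
  Position 7: 'c' vs 'a' => differ
  Position 8: 'c' vs 'a' => differ
Total differences (Hamming distance): 6

6


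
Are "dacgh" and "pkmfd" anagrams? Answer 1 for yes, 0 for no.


Strings: "dacgh", "pkmfd"
Sorted first:  acdgh
Sorted second: dfkmp
Differ at position 0: 'a' vs 'd' => not anagrams

0


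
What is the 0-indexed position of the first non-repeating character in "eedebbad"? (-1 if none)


Input: eedebbad
Character frequencies:
  'a': 1
  'b': 2
  'd': 2
  'e': 3
Scanning left to right for freq == 1:
  Position 0 ('e'): freq=3, skip
  Position 1 ('e'): freq=3, skip
  Position 2 ('d'): freq=2, skip
  Position 3 ('e'): freq=3, skip
  Position 4 ('b'): freq=2, skip
  Position 5 ('b'): freq=2, skip
  Position 6 ('a'): unique! => answer = 6

6


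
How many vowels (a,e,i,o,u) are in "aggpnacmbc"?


Input: aggpnacmbc
Checking each character:
  'a' at position 0: vowel (running total: 1)
  'g' at position 1: consonant
  'g' at position 2: consonant
  'p' at position 3: consonant
  'n' at position 4: consonant
  'a' at position 5: vowel (running total: 2)
  'c' at position 6: consonant
  'm' at position 7: consonant
  'b' at position 8: consonant
  'c' at position 9: consonant
Total vowels: 2

2


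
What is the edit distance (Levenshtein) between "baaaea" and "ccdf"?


Computing edit distance: "baaaea" -> "ccdf"
DP table:
           c    c    d    f
      0    1    2    3    4
  b   1    1    2    3    4
  a   2    2    2    3    4
  a   3    3    3    3    4
  a   4    4    4    4    4
  e   5    5    5    5    5
  a   6    6    6    6    6
Edit distance = dp[6][4] = 6

6


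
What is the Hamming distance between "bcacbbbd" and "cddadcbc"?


Comparing "bcacbbbd" and "cddadcbc" position by position:
  Position 0: 'b' vs 'c' => differ
  Position 1: 'c' vs 'd' => differ
  Position 2: 'a' vs 'd' => differ
  Position 3: 'c' vs 'a' => differ
  Position 4: 'b' vs 'd' => differ
  Position 5: 'b' vs 'c' => differ
  Position 6: 'b' vs 'b' => same
  Position 7: 'd' vs 'c' => differ
Total differences (Hamming distance): 7

7


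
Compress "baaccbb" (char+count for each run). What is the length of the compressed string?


Input: baaccbb
Runs:
  'b' x 1 => "b1"
  'a' x 2 => "a2"
  'c' x 2 => "c2"
  'b' x 2 => "b2"
Compressed: "b1a2c2b2"
Compressed length: 8

8


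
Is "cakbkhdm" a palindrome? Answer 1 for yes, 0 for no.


Input: cakbkhdm
Reversed: mdhkbkac
  Compare pos 0 ('c') with pos 7 ('m'): MISMATCH
  Compare pos 1 ('a') with pos 6 ('d'): MISMATCH
  Compare pos 2 ('k') with pos 5 ('h'): MISMATCH
  Compare pos 3 ('b') with pos 4 ('k'): MISMATCH
Result: not a palindrome

0


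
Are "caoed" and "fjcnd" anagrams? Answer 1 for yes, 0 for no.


Strings: "caoed", "fjcnd"
Sorted first:  acdeo
Sorted second: cdfjn
Differ at position 0: 'a' vs 'c' => not anagrams

0


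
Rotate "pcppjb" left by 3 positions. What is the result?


Input: "pcppjb", rotate left by 3
First 3 characters: "pcp"
Remaining characters: "pjb"
Concatenate remaining + first: "pjb" + "pcp" = "pjbpcp"

pjbpcp


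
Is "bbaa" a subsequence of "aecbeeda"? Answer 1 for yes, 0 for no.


Check if "bbaa" is a subsequence of "aecbeeda"
Greedy scan:
  Position 0 ('a'): no match needed
  Position 1 ('e'): no match needed
  Position 2 ('c'): no match needed
  Position 3 ('b'): matches sub[0] = 'b'
  Position 4 ('e'): no match needed
  Position 5 ('e'): no match needed
  Position 6 ('d'): no match needed
  Position 7 ('a'): no match needed
Only matched 1/4 characters => not a subsequence

0


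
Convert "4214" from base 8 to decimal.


Input: "4214" in base 8
Positional expansion:
  Digit '4' (value 4) x 8^3 = 2048
  Digit '2' (value 2) x 8^2 = 128
  Digit '1' (value 1) x 8^1 = 8
  Digit '4' (value 4) x 8^0 = 4
Sum = 2188

2188


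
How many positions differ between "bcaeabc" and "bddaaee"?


Comparing "bcaeabc" and "bddaaee" position by position:
  Position 0: 'b' vs 'b' => same
  Position 1: 'c' vs 'd' => DIFFER
  Position 2: 'a' vs 'd' => DIFFER
  Position 3: 'e' vs 'a' => DIFFER
  Position 4: 'a' vs 'a' => same
  Position 5: 'b' vs 'e' => DIFFER
  Position 6: 'c' vs 'e' => DIFFER
Positions that differ: 5

5


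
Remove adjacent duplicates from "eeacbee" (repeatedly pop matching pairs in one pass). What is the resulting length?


Input: eeacbee
Stack-based adjacent duplicate removal:
  Read 'e': push. Stack: e
  Read 'e': matches stack top 'e' => pop. Stack: (empty)
  Read 'a': push. Stack: a
  Read 'c': push. Stack: ac
  Read 'b': push. Stack: acb
  Read 'e': push. Stack: acbe
  Read 'e': matches stack top 'e' => pop. Stack: acb
Final stack: "acb" (length 3)

3


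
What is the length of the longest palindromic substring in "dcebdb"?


Input: "dcebdb"
Checking substrings for palindromes:
  [3:6] "bdb" (len 3) => palindrome
Longest palindromic substring: "bdb" with length 3

3


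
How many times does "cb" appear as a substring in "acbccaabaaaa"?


Searching for "cb" in "acbccaabaaaa"
Scanning each position:
  Position 0: "ac" => no
  Position 1: "cb" => MATCH
  Position 2: "bc" => no
  Position 3: "cc" => no
  Position 4: "ca" => no
  Position 5: "aa" => no
  Position 6: "ab" => no
  Position 7: "ba" => no
  Position 8: "aa" => no
  Position 9: "aa" => no
  Position 10: "aa" => no
Total occurrences: 1

1
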